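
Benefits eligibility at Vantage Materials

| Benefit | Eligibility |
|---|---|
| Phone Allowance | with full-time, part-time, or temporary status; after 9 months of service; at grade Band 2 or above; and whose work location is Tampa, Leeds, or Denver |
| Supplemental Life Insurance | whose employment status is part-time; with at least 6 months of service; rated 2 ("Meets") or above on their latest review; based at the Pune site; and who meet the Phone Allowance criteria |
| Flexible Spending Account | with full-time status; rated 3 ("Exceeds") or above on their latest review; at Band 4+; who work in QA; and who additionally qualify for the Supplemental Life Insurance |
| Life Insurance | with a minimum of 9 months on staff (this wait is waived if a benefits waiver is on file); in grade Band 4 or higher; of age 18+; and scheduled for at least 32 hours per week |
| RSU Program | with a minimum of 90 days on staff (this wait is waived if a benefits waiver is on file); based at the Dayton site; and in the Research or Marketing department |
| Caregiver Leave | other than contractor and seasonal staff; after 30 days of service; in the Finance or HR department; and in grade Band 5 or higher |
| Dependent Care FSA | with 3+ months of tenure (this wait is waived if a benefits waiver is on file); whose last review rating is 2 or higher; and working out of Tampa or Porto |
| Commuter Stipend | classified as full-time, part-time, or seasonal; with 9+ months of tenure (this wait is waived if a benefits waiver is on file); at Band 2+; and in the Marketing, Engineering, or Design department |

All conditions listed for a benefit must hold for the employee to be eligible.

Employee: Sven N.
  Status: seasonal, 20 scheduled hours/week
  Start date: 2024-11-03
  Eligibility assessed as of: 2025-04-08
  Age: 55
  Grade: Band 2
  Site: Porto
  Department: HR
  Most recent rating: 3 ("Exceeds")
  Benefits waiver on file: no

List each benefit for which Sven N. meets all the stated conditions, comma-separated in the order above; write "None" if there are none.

Service from 2024-11-03 to 2025-04-08: 156 days.
Phone Allowance — status seasonal ✗ (requires full-time, part-time, or temporary) → not eligible.
Supplemental Life Insurance — status seasonal ✗ (requires part-time) → not eligible.
Flexible Spending Account — status seasonal ✗ (requires full-time) → not eligible.
Life Insurance — no waiver, service 156 days < 9 months (≈270 days) ✗ → not eligible.
RSU Program — no waiver, service 156 days ≥ 90 days ✓; site Porto ✗ (not Dayton) → not eligible.
Caregiver Leave — status seasonal ✗ (excluded) → not eligible.
Dependent Care FSA — no waiver, service 156 days ≥ 3 months (≈90 days) ✓; rating 3 ≥ 2 ✓; site Porto ✓ → eligible.
Commuter Stipend — status seasonal ✓; no waiver, service 156 days < 9 months (≈270 days) ✗ → not eligible.

Dependent Care FSA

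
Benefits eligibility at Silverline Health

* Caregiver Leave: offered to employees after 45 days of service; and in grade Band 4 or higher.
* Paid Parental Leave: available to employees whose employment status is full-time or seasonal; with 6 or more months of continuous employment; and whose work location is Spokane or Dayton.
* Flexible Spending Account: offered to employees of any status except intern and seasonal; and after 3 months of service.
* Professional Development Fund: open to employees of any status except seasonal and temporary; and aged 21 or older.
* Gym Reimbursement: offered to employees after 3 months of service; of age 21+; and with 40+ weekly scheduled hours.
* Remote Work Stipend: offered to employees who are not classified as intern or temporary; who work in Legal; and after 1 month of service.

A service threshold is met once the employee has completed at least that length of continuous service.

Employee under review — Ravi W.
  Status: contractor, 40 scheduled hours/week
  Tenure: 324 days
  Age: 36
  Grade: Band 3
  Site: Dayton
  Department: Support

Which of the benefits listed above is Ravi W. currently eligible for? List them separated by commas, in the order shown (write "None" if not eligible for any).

Flexible Spending Account, Professional Development Fund, Gym Reimbursement

Caregiver Leave — service 324 days ≥ 45 days ✓; grade Band 3 < Band 4 ✗ → not eligible.
Paid Parental Leave — status contractor ✗ (requires full-time or seasonal) → not eligible.
Flexible Spending Account — status contractor ✓ (not excluded); service 324 days ≥ 3 months (≈90 days) ✓ → eligible.
Professional Development Fund — status contractor ✓ (not excluded); age 36 ≥ 21 ✓ → eligible.
Gym Reimbursement — service 324 days ≥ 3 months (≈90 days) ✓; age 36 ≥ 21 ✓; 40 hrs/wk ≥ 40 ✓ → eligible.
Remote Work Stipend — status contractor ✓ (not excluded); dept Support ✗ → not eligible.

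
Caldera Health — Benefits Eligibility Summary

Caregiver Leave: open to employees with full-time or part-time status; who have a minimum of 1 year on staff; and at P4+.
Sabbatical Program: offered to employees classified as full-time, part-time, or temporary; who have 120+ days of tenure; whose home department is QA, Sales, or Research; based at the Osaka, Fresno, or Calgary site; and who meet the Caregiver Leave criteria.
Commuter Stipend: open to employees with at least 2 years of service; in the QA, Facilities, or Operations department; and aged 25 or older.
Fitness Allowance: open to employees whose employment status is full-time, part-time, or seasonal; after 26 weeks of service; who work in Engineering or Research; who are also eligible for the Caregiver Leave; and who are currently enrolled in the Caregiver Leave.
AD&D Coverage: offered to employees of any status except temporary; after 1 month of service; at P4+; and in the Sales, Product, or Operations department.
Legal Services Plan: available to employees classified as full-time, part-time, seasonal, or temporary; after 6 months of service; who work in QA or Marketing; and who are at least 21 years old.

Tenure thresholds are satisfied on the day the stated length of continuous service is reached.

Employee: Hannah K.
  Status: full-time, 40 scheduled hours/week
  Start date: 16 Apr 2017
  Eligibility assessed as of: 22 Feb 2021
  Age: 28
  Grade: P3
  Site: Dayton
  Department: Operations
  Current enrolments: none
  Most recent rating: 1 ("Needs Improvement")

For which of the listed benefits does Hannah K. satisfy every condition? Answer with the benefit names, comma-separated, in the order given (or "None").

Service from 16 Apr 2017 to 22 Feb 2021: 1408 days.
Caregiver Leave — status full-time ✓; service 1408 days ≥ 1 year (≈365 days) ✓; grade P3 < P4 ✗ → not eligible.
Sabbatical Program — status full-time ✓; service 1408 days ≥ 120 days ✓; dept Operations ✗ → not eligible.
Commuter Stipend — service 1408 days ≥ 2 years (≈730 days) ✓; dept Operations ✓; age 28 ≥ 25 ✓ → eligible.
Fitness Allowance — status full-time ✓; service 1408 days ≥ 26 weeks (≈182 days) ✓; dept Operations ✗ → not eligible.
AD&D Coverage — status full-time ✓ (not excluded); service 1408 days ≥ 1 month (≈30 days) ✓; grade P3 < P4 ✗ → not eligible.
Legal Services Plan — status full-time ✓; service 1408 days ≥ 6 months (≈180 days) ✓; dept Operations ✗ → not eligible.

Commuter Stipend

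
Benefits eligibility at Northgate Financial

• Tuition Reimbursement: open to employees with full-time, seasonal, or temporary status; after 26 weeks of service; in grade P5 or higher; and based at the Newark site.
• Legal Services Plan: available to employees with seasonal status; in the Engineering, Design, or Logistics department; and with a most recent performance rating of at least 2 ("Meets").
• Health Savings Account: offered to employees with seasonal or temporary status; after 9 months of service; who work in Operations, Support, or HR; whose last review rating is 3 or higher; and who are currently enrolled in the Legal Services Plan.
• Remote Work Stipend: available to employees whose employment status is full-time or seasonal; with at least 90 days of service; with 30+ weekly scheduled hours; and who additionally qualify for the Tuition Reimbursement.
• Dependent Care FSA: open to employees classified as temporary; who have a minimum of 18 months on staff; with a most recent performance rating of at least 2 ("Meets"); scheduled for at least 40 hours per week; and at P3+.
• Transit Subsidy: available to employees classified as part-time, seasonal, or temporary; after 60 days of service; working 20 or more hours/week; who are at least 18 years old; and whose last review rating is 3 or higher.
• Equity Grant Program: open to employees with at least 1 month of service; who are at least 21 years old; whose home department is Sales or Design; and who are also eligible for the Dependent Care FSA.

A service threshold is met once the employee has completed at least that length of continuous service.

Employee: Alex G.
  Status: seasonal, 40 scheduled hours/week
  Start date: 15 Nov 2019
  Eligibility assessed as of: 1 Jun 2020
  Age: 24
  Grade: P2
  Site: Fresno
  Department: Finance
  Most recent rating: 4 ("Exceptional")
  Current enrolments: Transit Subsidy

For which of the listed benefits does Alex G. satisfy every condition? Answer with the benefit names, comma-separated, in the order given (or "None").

Service from 15 Nov 2019 to 1 Jun 2020: 199 days.
Tuition Reimbursement — status seasonal ✓; service 199 days ≥ 26 weeks (≈182 days) ✓; grade P2 < P5 ✗ → not eligible.
Legal Services Plan — status seasonal ✓; dept Finance ✗ → not eligible.
Health Savings Account — status seasonal ✓; service 199 days < 9 months (≈270 days) ✗ → not eligible.
Remote Work Stipend — status seasonal ✓; service 199 days ≥ 90 days ✓; 40 hrs/wk ≥ 30 ✓; not eligible for Tuition Reimbursement ✗ → not eligible.
Dependent Care FSA — status seasonal ✗ (requires temporary) → not eligible.
Transit Subsidy — status seasonal ✓; service 199 days ≥ 60 days ✓; 40 hrs/wk ≥ 20 ✓; age 24 ≥ 18 ✓; rating 4 ≥ 3 ✓ → eligible.
Equity Grant Program — service 199 days ≥ 1 month (≈30 days) ✓; age 24 ≥ 21 ✓; dept Finance ✗ → not eligible.

Transit Subsidy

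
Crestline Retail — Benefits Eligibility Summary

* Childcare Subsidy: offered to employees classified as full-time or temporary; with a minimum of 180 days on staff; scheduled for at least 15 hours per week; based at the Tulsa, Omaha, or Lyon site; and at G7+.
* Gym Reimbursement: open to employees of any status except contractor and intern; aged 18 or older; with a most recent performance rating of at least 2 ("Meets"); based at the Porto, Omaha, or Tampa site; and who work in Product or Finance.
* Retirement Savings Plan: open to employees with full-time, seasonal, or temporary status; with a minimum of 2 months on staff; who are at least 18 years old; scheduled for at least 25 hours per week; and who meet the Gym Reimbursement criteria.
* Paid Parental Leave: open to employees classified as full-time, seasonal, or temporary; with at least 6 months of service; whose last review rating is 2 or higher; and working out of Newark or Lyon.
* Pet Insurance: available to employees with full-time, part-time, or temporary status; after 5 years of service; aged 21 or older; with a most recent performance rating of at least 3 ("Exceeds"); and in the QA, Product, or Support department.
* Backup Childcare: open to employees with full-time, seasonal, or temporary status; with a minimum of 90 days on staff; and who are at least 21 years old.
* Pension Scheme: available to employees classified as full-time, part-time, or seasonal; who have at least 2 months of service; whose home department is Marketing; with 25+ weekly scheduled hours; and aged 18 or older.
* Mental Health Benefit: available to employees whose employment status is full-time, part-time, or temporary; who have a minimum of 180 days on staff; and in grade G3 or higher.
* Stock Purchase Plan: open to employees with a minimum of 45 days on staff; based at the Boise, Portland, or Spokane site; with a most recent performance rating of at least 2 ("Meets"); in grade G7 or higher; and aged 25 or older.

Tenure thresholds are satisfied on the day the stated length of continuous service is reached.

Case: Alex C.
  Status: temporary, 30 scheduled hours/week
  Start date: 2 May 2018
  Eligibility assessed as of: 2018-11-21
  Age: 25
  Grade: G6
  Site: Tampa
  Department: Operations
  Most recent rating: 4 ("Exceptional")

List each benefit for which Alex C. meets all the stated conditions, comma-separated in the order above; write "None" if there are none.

Service from 2 May 2018 to 2018-11-21: 203 days.
Childcare Subsidy — status temporary ✓; service 203 days ≥ 180 days ✓; 30 hrs/wk ≥ 15 ✓; site Tampa ✗ (not Tulsa, Omaha, or Lyon) → not eligible.
Gym Reimbursement — status temporary ✓ (not excluded); age 25 ≥ 18 ✓; rating 4 ≥ 2 ✓; site Tampa ✓; dept Operations ✗ → not eligible.
Retirement Savings Plan — status temporary ✓; service 203 days ≥ 2 months (≈60 days) ✓; age 25 ≥ 18 ✓; 30 hrs/wk ≥ 25 ✓; not eligible for Gym Reimbursement ✗ → not eligible.
Paid Parental Leave — status temporary ✓; service 203 days ≥ 6 months (≈180 days) ✓; rating 4 ≥ 2 ✓; site Tampa ✗ (not Newark or Lyon) → not eligible.
Pet Insurance — status temporary ✓; service 203 days < 5 years (≈1825 days) ✗ → not eligible.
Backup Childcare — status temporary ✓; service 203 days ≥ 90 days ✓; age 25 ≥ 21 ✓ → eligible.
Pension Scheme — status temporary ✗ (requires full-time, part-time, or seasonal) → not eligible.
Mental Health Benefit — status temporary ✓; service 203 days ≥ 180 days ✓; grade G6 ≥ G3 ✓ → eligible.
Stock Purchase Plan — service 203 days ≥ 45 days ✓; site Tampa ✗ (not Boise, Portland, or Spokane) → not eligible.

Backup Childcare, Mental Health Benefit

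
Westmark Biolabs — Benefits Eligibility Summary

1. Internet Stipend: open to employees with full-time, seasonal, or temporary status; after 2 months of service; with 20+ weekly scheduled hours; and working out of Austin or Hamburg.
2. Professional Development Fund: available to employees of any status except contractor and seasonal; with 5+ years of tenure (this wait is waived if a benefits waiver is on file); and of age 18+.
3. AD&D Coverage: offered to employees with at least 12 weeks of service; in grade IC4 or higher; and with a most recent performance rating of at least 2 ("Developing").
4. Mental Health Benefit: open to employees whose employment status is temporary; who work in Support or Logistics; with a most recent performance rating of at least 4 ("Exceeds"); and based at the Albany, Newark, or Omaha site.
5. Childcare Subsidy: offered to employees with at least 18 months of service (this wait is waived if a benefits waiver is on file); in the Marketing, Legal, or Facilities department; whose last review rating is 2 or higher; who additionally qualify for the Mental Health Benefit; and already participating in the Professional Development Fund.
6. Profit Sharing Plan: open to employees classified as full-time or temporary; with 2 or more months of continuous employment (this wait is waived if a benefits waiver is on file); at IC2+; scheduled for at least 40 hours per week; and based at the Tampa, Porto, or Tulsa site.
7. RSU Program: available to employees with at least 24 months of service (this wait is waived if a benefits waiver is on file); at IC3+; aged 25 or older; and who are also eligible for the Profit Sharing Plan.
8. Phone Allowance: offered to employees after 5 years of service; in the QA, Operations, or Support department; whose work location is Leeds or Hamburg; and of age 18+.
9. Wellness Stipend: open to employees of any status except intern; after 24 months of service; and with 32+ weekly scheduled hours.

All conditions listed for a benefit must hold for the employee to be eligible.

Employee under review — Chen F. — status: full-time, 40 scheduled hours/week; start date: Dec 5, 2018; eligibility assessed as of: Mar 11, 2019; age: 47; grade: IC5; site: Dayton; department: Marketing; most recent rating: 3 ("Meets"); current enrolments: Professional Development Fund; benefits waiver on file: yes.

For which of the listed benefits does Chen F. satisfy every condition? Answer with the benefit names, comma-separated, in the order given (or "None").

Professional Development Fund, AD&D Coverage

Service from Dec 5, 2018 to Mar 11, 2019: 96 days.
Internet Stipend — status full-time ✓; service 96 days ≥ 2 months (≈60 days) ✓; 40 hrs/wk ≥ 20 ✓; site Dayton ✗ (not Austin or Hamburg) → not eligible.
Professional Development Fund — status full-time ✓ (not excluded); benefits waiver on file ✓; age 47 ≥ 18 ✓ → eligible.
AD&D Coverage — service 96 days ≥ 12 weeks (≈84 days) ✓; grade IC5 ≥ IC4 ✓; rating 3 ≥ 2 ✓ → eligible.
Mental Health Benefit — status full-time ✗ (requires temporary) → not eligible.
Childcare Subsidy — benefits waiver on file ✓; dept Marketing ✓; rating 3 ≥ 2 ✓; not eligible for Mental Health Benefit ✗ → not eligible.
Profit Sharing Plan — status full-time ✓; benefits waiver on file ✓; grade IC5 ≥ IC2 ✓; 40 hrs/wk ≥ 40 ✓; site Dayton ✗ (not Tampa, Porto, or Tulsa) → not eligible.
RSU Program — benefits waiver on file ✓; grade IC5 ≥ IC3 ✓; age 47 ≥ 25 ✓; not eligible for Profit Sharing Plan ✗ → not eligible.
Phone Allowance — service 96 days < 5 years (≈1825 days) ✗ → not eligible.
Wellness Stipend — status full-time ✓ (not excluded); service 96 days < 24 months (≈720 days) ✗ → not eligible.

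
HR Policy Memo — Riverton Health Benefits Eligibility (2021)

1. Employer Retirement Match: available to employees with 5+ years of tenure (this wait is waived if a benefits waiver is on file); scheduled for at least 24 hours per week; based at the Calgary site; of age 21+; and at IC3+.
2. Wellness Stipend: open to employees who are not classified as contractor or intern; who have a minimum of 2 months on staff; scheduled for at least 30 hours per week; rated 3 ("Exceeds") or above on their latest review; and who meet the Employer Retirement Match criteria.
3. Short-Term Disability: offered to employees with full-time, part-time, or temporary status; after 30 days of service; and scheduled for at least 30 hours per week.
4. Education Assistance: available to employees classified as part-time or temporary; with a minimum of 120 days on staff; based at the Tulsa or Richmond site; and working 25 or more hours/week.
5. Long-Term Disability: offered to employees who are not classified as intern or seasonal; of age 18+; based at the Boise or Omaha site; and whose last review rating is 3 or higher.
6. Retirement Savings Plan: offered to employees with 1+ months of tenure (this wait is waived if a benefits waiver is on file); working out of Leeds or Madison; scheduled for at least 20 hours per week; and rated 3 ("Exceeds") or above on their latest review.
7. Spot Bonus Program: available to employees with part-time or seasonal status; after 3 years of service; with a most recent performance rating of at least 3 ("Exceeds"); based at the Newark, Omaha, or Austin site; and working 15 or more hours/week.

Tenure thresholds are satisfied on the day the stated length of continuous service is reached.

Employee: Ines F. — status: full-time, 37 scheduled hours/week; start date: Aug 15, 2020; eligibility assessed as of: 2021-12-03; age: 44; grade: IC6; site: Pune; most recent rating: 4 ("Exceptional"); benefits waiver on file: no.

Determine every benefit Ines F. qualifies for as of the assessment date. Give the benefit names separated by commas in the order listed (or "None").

Service from Aug 15, 2020 to 2021-12-03: 475 days.
Employer Retirement Match — no waiver, service 475 days < 5 years (≈1825 days) ✗ → not eligible.
Wellness Stipend — status full-time ✓ (not excluded); service 475 days ≥ 2 months (≈60 days) ✓; 37 hrs/wk ≥ 30 ✓; rating 4 ≥ 3 ✓; not eligible for Employer Retirement Match ✗ → not eligible.
Short-Term Disability — status full-time ✓; service 475 days ≥ 30 days ✓; 37 hrs/wk ≥ 30 ✓ → eligible.
Education Assistance — status full-time ✗ (requires part-time or temporary) → not eligible.
Long-Term Disability — status full-time ✓ (not excluded); age 44 ≥ 18 ✓; site Pune ✗ (not Boise or Omaha) → not eligible.
Retirement Savings Plan — no waiver, service 475 days ≥ 1 month (≈30 days) ✓; site Pune ✗ (not Leeds or Madison) → not eligible.
Spot Bonus Program — status full-time ✗ (requires part-time or seasonal) → not eligible.

Short-Term Disability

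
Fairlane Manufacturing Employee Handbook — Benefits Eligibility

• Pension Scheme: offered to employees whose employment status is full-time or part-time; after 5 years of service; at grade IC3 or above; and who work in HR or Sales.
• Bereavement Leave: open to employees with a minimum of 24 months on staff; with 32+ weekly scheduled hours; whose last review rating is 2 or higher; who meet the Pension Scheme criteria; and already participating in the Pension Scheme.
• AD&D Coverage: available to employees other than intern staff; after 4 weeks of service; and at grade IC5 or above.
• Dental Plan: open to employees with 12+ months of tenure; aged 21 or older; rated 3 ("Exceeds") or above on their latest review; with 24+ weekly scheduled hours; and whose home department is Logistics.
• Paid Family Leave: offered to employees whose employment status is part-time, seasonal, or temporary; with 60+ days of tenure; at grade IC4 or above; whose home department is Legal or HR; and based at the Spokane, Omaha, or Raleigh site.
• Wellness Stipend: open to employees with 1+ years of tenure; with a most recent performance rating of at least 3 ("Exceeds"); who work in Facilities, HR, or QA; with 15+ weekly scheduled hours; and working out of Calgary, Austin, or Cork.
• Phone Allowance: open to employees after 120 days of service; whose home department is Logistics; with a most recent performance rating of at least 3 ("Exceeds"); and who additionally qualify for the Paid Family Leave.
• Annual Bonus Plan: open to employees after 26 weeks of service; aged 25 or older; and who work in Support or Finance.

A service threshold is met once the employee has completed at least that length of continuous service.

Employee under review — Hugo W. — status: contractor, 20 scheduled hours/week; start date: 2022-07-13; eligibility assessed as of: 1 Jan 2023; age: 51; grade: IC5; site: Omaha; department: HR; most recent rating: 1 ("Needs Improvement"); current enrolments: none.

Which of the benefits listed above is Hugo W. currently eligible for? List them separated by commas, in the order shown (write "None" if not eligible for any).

AD&D Coverage

Service from 2022-07-13 to 1 Jan 2023: 172 days.
Pension Scheme — status contractor ✗ (requires full-time or part-time) → not eligible.
Bereavement Leave — service 172 days < 24 months (≈720 days) ✗ → not eligible.
AD&D Coverage — status contractor ✓ (not excluded); service 172 days ≥ 4 weeks (≈28 days) ✓; grade IC5 ≥ IC5 ✓ → eligible.
Dental Plan — service 172 days < 12 months (≈360 days) ✗ → not eligible.
Paid Family Leave — status contractor ✗ (requires part-time, seasonal, or temporary) → not eligible.
Wellness Stipend — service 172 days < 1 year (≈365 days) ✗ → not eligible.
Phone Allowance — service 172 days ≥ 120 days ✓; dept HR ✗ → not eligible.
Annual Bonus Plan — service 172 days < 26 weeks (≈182 days) ✗ → not eligible.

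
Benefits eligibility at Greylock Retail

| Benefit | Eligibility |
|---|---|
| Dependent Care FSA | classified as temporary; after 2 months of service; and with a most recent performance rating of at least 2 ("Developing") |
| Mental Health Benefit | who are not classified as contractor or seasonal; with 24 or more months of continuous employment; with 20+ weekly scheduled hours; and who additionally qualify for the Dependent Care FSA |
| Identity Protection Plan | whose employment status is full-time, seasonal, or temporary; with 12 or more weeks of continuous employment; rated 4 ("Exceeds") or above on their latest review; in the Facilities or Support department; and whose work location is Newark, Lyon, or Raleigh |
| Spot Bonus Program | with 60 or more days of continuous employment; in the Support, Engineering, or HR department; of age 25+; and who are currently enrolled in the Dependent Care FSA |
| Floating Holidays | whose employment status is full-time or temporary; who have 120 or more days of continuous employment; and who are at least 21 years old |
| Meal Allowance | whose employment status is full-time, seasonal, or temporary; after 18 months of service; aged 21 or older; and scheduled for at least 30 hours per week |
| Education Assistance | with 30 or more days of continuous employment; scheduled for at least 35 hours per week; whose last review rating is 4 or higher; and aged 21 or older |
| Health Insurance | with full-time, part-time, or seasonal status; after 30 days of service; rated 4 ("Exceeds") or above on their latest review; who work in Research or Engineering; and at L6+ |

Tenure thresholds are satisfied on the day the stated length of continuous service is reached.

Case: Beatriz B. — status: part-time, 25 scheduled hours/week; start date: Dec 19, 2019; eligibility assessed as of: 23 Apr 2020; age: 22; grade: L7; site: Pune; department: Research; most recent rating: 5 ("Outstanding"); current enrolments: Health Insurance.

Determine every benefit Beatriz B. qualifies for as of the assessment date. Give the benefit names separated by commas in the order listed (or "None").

Service from Dec 19, 2019 to 23 Apr 2020: 126 days.
Dependent Care FSA — status part-time ✗ (requires temporary) → not eligible.
Mental Health Benefit — status part-time ✓ (not excluded); service 126 days < 24 months (≈720 days) ✗ → not eligible.
Identity Protection Plan — status part-time ✗ (requires full-time, seasonal, or temporary) → not eligible.
Spot Bonus Program — service 126 days ≥ 60 days ✓; dept Research ✗ → not eligible.
Floating Holidays — status part-time ✗ (requires full-time or temporary) → not eligible.
Meal Allowance — status part-time ✗ (requires full-time, seasonal, or temporary) → not eligible.
Education Assistance — service 126 days ≥ 30 days ✓; 25 hrs/wk < 35 ✗ → not eligible.
Health Insurance — status part-time ✓; service 126 days ≥ 30 days ✓; rating 5 ≥ 4 ✓; dept Research ✓; grade L7 ≥ L6 ✓ → eligible.

Health Insurance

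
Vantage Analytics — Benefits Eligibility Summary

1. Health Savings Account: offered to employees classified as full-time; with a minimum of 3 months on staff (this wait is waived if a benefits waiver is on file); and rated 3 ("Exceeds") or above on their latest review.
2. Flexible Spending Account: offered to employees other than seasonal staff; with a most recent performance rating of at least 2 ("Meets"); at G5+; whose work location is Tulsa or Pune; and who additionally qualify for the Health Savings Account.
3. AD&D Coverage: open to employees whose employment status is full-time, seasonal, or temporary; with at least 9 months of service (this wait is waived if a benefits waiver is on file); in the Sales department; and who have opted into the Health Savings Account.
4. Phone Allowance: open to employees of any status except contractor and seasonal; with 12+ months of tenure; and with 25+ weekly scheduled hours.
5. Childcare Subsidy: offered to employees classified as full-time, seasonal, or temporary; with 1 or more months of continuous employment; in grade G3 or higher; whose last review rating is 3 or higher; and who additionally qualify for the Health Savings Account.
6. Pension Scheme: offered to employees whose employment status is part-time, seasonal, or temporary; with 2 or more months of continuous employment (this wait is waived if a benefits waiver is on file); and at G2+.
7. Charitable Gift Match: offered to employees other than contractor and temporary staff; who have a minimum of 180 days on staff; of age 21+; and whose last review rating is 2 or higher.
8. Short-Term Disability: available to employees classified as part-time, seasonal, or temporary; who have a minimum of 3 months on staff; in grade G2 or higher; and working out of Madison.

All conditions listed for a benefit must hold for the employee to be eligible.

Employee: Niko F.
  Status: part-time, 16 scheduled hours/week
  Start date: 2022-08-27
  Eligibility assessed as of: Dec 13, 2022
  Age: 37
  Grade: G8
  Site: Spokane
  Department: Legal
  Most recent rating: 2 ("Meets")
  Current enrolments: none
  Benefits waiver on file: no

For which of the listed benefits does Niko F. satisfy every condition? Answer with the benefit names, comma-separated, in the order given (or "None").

Service from 2022-08-27 to Dec 13, 2022: 108 days.
Health Savings Account — status part-time ✗ (requires full-time) → not eligible.
Flexible Spending Account — status part-time ✓ (not excluded); rating 2 ≥ 2 ✓; grade G8 ≥ G5 ✓; site Spokane ✗ (not Tulsa or Pune) → not eligible.
AD&D Coverage — status part-time ✗ (requires full-time, seasonal, or temporary) → not eligible.
Phone Allowance — status part-time ✓ (not excluded); service 108 days < 12 months (≈360 days) ✗ → not eligible.
Childcare Subsidy — status part-time ✗ (requires full-time, seasonal, or temporary) → not eligible.
Pension Scheme — status part-time ✓; no waiver, service 108 days ≥ 2 months (≈60 days) ✓; grade G8 ≥ G2 ✓ → eligible.
Charitable Gift Match — status part-time ✓ (not excluded); service 108 days < 180 days ✗ → not eligible.
Short-Term Disability — status part-time ✓; service 108 days ≥ 3 months (≈90 days) ✓; grade G8 ≥ G2 ✓; site Spokane ✗ (not Madison) → not eligible.

Pension Scheme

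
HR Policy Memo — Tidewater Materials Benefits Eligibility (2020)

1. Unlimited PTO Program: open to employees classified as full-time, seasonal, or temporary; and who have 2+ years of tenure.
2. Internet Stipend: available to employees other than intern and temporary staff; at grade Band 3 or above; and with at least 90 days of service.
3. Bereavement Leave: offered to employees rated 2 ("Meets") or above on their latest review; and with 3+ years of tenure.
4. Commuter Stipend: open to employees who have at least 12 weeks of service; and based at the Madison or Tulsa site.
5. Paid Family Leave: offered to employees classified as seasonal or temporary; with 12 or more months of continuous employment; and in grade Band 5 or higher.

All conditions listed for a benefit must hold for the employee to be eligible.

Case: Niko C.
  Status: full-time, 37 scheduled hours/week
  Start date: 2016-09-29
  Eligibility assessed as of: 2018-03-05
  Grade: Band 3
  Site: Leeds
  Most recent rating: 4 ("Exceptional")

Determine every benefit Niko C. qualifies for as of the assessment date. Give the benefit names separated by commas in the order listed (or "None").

Service from 2016-09-29 to 2018-03-05: 522 days.
Unlimited PTO Program — status full-time ✓; service 522 days < 2 years (≈730 days) ✗ → not eligible.
Internet Stipend — status full-time ✓ (not excluded); grade Band 3 ≥ Band 3 ✓; service 522 days ≥ 90 days ✓ → eligible.
Bereavement Leave — rating 4 ≥ 2 ✓; service 522 days < 3 years (≈1095 days) ✗ → not eligible.
Commuter Stipend — service 522 days ≥ 12 weeks (≈84 days) ✓; site Leeds ✗ (not Madison or Tulsa) → not eligible.
Paid Family Leave — status full-time ✗ (requires seasonal or temporary) → not eligible.

Internet Stipend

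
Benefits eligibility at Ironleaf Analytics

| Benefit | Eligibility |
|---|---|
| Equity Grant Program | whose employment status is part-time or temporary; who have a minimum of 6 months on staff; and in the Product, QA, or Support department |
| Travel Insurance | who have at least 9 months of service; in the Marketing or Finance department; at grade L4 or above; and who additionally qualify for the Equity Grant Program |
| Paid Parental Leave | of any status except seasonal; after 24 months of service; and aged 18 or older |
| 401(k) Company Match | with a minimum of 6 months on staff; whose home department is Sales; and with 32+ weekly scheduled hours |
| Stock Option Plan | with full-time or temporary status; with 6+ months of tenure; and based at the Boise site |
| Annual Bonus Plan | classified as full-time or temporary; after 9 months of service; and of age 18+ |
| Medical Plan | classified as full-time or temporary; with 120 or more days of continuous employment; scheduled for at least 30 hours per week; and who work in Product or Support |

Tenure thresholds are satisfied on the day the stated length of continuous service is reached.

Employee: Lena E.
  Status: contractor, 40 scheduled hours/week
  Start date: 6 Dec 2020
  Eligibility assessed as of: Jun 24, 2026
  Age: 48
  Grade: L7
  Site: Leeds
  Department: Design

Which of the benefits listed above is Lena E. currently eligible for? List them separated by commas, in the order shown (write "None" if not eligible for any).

Service from 6 Dec 2020 to Jun 24, 2026: 2026 days.
Equity Grant Program — status contractor ✗ (requires part-time or temporary) → not eligible.
Travel Insurance — service 2026 days ≥ 9 months (≈270 days) ✓; dept Design ✗ → not eligible.
Paid Parental Leave — status contractor ✓ (not excluded); service 2026 days ≥ 24 months (≈720 days) ✓; age 48 ≥ 18 ✓ → eligible.
401(k) Company Match — service 2026 days ≥ 6 months (≈180 days) ✓; dept Design ✗ → not eligible.
Stock Option Plan — status contractor ✗ (requires full-time or temporary) → not eligible.
Annual Bonus Plan — status contractor ✗ (requires full-time or temporary) → not eligible.
Medical Plan — status contractor ✗ (requires full-time or temporary) → not eligible.

Paid Parental Leave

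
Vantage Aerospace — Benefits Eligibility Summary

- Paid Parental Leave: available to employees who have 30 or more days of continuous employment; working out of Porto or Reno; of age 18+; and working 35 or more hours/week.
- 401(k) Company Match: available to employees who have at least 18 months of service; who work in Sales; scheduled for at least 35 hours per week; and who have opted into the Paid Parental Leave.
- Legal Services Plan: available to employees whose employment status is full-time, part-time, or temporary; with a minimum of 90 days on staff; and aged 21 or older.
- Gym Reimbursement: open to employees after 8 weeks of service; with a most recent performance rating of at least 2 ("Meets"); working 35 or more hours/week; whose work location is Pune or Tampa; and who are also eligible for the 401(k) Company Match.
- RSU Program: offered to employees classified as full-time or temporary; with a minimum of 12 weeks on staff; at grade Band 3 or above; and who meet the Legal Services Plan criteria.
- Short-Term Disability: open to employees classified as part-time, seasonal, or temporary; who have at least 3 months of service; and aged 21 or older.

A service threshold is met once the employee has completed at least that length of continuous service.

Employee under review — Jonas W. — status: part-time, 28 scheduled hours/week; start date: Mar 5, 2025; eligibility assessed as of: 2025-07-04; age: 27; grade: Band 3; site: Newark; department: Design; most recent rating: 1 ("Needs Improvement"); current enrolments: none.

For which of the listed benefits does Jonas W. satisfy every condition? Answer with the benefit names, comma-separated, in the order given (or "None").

Legal Services Plan, Short-Term Disability

Service from Mar 5, 2025 to 2025-07-04: 121 days.
Paid Parental Leave — service 121 days ≥ 30 days ✓; site Newark ✗ (not Porto or Reno) → not eligible.
401(k) Company Match — service 121 days < 18 months (≈540 days) ✗ → not eligible.
Legal Services Plan — status part-time ✓; service 121 days ≥ 90 days ✓; age 27 ≥ 21 ✓ → eligible.
Gym Reimbursement — service 121 days ≥ 8 weeks (≈56 days) ✓; rating 1 < 2 ✗ → not eligible.
RSU Program — status part-time ✗ (requires full-time or temporary) → not eligible.
Short-Term Disability — status part-time ✓; service 121 days ≥ 3 months (≈90 days) ✓; age 27 ≥ 21 ✓ → eligible.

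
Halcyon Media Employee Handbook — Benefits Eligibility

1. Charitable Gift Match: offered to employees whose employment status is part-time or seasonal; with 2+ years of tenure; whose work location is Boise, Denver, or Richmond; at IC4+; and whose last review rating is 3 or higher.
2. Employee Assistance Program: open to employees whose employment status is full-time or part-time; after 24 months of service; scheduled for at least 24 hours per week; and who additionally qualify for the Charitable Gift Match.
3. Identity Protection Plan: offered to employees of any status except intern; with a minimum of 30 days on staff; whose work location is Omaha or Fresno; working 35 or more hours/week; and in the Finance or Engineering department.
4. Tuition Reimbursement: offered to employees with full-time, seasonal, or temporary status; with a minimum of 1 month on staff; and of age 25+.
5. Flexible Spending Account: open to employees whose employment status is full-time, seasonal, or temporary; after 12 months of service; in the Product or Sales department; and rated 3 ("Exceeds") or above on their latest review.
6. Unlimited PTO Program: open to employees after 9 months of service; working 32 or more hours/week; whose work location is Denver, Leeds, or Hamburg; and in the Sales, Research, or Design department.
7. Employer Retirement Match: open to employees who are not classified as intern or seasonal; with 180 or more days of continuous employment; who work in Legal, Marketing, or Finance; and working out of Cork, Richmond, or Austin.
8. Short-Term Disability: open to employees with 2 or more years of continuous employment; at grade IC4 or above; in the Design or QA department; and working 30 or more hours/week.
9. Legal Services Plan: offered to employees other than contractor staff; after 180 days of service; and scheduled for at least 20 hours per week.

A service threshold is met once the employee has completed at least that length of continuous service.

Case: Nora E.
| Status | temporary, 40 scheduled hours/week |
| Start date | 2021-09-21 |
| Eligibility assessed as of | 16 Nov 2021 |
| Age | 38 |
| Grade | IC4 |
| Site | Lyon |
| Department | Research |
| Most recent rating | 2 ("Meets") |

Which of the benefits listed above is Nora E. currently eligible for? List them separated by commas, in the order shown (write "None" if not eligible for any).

Service from 2021-09-21 to 16 Nov 2021: 56 days.
Charitable Gift Match — status temporary ✗ (requires part-time or seasonal) → not eligible.
Employee Assistance Program — status temporary ✗ (requires full-time or part-time) → not eligible.
Identity Protection Plan — status temporary ✓ (not excluded); service 56 days ≥ 30 days ✓; site Lyon ✗ (not Omaha or Fresno) → not eligible.
Tuition Reimbursement — status temporary ✓; service 56 days ≥ 1 month (≈30 days) ✓; age 38 ≥ 25 ✓ → eligible.
Flexible Spending Account — status temporary ✓; service 56 days < 12 months (≈360 days) ✗ → not eligible.
Unlimited PTO Program — service 56 days < 9 months (≈270 days) ✗ → not eligible.
Employer Retirement Match — status temporary ✓ (not excluded); service 56 days < 180 days ✗ → not eligible.
Short-Term Disability — service 56 days < 2 years (≈730 days) ✗ → not eligible.
Legal Services Plan — status temporary ✓ (not excluded); service 56 days < 180 days ✗ → not eligible.

Tuition Reimbursement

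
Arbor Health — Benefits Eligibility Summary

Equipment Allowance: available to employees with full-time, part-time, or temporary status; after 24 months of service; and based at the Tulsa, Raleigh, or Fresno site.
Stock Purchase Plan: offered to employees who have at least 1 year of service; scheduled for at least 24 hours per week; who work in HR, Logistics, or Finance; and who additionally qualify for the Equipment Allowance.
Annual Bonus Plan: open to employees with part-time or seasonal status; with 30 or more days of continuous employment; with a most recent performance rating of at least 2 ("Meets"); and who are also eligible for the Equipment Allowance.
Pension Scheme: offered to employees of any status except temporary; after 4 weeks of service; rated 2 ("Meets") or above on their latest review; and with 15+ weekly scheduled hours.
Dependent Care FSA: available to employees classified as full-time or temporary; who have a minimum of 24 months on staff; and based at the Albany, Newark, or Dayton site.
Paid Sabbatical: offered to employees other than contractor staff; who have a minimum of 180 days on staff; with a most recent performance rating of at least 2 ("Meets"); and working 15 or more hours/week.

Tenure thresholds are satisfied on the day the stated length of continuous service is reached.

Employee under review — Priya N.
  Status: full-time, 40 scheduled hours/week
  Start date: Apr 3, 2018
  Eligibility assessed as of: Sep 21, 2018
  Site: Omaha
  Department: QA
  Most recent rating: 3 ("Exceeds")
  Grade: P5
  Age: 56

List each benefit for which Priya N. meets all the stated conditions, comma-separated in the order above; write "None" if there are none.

Service from Apr 3, 2018 to Sep 21, 2018: 171 days.
Equipment Allowance — status full-time ✓; service 171 days < 24 months (≈720 days) ✗ → not eligible.
Stock Purchase Plan — service 171 days < 1 year (≈365 days) ✗ → not eligible.
Annual Bonus Plan — status full-time ✗ (requires part-time or seasonal) → not eligible.
Pension Scheme — status full-time ✓ (not excluded); service 171 days ≥ 4 weeks (≈28 days) ✓; rating 3 ≥ 2 ✓; 40 hrs/wk ≥ 15 ✓ → eligible.
Dependent Care FSA — status full-time ✓; service 171 days < 24 months (≈720 days) ✗ → not eligible.
Paid Sabbatical — status full-time ✓ (not excluded); service 171 days < 180 days ✗ → not eligible.

Pension Scheme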